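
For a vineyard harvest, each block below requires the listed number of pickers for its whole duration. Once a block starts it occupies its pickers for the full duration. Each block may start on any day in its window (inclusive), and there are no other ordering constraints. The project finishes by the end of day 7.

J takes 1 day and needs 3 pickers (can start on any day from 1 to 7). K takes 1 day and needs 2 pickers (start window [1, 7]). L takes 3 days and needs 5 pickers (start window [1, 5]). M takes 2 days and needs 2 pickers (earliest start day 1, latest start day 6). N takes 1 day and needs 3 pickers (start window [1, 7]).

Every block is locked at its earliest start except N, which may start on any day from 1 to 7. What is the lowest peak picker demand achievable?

12

N@1: d1:15  d2:7  d3:5  d4:0  d5:0  d6:0  d7:0 → peak 15
N@2: d1:12  d2:10  d3:5  d4:0  d5:0  d6:0  d7:0 → peak 12
N@3: d1:12  d2:7  d3:8  d4:0  d5:0  d6:0  d7:0 → peak 12
N@4: d1:12  d2:7  d3:5  d4:3  d5:0  d6:0  d7:0 → peak 12
N@5: d1:12  d2:7  d3:5  d4:0  d5:3  d6:0  d7:0 → peak 12
N@6: d1:12  d2:7  d3:5  d4:0  d5:0  d6:3  d7:0 → peak 12
N@7: d1:12  d2:7  d3:5  d4:0  d5:0  d6:0  d7:3 → peak 12
Best is N@2, peak 12.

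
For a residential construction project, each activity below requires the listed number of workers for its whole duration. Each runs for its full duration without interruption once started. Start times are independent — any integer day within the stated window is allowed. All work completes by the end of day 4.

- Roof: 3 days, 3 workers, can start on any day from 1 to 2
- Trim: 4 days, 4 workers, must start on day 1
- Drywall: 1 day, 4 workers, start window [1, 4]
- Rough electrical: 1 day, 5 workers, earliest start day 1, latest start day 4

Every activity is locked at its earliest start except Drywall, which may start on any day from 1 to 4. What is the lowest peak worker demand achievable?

Drywall@1: d1:16  d2:7  d3:7  d4:4 → peak 16
Drywall@2: d1:12  d2:11  d3:7  d4:4 → peak 12
Drywall@3: d1:12  d2:7  d3:11  d4:4 → peak 12
Drywall@4: d1:12  d2:7  d3:7  d4:8 → peak 12
Best is Drywall@2, peak 12.

12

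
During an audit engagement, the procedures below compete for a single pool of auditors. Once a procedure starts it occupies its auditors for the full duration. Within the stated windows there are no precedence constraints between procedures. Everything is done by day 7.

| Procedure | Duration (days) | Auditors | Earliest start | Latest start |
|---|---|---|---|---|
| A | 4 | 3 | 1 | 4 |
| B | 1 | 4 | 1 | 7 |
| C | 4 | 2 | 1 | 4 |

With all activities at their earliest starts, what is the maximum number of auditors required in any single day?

Early-start schedule: A@1, B@1, C@1.
Load per day: day 1: 9, day 2: 5, day 3: 5, day 4: 5, day 5: 0, day 6: 0, day 7: 0.
Peak is 9.

9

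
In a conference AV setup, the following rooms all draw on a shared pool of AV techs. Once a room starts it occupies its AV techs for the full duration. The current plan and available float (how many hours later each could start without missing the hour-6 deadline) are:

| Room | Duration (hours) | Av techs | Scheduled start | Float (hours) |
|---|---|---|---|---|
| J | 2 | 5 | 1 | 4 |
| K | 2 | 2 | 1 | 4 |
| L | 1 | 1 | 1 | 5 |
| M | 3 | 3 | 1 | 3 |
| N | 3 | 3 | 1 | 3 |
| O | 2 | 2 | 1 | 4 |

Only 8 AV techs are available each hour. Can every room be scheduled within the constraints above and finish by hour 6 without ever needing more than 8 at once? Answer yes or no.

Schedule J@1, K@1, L@1, M@3, N@3, O@3: h1:8  h2:7  h3:8  h4:8  h5:6  h6:0 — peak 8 ≤ 8.

yes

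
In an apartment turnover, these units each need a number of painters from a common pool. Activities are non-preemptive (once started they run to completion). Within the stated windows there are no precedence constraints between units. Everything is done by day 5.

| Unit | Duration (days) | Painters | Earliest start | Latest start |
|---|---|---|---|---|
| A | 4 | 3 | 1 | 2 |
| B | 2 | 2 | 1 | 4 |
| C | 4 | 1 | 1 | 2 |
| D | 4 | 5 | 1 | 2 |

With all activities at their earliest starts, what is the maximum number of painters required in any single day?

11

Early-start schedule: A@1, B@1, C@1, D@1.
Load per day: day 1: 11, day 2: 11, day 3: 9, day 4: 9, day 5: 0.
Peak is 11.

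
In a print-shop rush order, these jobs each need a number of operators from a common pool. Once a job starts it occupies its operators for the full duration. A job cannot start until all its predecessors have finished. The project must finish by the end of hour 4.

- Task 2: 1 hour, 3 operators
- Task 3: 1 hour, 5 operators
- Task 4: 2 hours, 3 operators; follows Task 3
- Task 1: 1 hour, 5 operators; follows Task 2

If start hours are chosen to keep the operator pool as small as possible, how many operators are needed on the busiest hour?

Early-start (Task 2@1, Task 3@1, Task 4@2, Task 1@2) gives peak 8: h1:8  h2:8  h3:3  h4:0.
Shift Task 2→2, Task 1→4.
Schedule Task 2@2, Task 3@1, Task 4@2, Task 1@4: h1:5  h2:6  h3:3  h4:5 — peak 6.
No arrangement of the 18 feasible schedules does better.

6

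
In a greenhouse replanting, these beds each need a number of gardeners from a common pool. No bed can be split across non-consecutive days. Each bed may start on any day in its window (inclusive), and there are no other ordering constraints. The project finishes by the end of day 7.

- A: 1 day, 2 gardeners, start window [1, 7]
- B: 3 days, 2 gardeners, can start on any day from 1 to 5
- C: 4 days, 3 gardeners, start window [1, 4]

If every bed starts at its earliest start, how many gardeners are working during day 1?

At early start, day 1 has: A, B, C.
Demand: 2 + 2 + 3 = 7.

7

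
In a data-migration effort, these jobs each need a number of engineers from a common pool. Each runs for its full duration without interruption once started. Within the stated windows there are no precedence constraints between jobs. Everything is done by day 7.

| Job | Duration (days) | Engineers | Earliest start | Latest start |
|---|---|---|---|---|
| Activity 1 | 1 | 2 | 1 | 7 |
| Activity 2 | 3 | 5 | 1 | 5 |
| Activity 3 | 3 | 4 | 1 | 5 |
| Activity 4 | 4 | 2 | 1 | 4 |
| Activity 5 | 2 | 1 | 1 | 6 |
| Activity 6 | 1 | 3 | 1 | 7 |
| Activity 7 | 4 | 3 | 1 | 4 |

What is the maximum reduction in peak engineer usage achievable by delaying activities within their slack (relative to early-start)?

Early-start peak: d1:20  d2:15  d3:14  d4:5  d5:0  d6:0  d7:0 ⇒ 20.
Leveled (Activity 1@1, Activity 2@5, Activity 3@1, Activity 4@1, Activity 5@2, Activity 6@4, Activity 7@4): d1:8  d2:7  d3:7  d4:8  d5:8  d6:8  d7:8 ⇒ 8.
Reduction 20 − 8 = 12.

12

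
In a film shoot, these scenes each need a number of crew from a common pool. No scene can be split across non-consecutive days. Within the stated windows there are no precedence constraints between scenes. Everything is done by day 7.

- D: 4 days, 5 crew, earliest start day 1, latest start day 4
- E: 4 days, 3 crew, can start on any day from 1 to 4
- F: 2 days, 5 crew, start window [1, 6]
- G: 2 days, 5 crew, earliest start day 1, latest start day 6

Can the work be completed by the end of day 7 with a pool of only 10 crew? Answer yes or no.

yes

Schedule D@1, E@1, F@5, G@5: d1:8  d2:8  d3:8  d4:8  d5:10  d6:10  d7:0 — peak 10 ≤ 10.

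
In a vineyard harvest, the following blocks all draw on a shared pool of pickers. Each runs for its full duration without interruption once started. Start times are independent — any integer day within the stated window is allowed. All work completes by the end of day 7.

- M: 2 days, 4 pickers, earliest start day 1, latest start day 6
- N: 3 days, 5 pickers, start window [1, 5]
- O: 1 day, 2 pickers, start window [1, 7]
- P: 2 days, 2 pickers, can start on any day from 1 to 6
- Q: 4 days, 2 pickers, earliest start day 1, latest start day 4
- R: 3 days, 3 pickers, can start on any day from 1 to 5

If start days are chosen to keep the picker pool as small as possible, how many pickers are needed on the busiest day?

7

Early-start (M@1, N@1, O@1, P@1, Q@1, R@1) gives peak 18: d1:18  d2:16  d3:10  d4:2  d5:0  d6:0  d7:0.
Shift N→5, P→3, Q→3, R→2.
Schedule M@1, N@5, O@1, P@3, Q@3, R@2: d1:6  d2:7  d3:7  d4:7  d5:7  d6:7  d7:5 — peak 7.
Total picker-days = 46 over 7 days ⇒ peak ≥ ⌈46/7⌉ = 7, so 7 is optimal.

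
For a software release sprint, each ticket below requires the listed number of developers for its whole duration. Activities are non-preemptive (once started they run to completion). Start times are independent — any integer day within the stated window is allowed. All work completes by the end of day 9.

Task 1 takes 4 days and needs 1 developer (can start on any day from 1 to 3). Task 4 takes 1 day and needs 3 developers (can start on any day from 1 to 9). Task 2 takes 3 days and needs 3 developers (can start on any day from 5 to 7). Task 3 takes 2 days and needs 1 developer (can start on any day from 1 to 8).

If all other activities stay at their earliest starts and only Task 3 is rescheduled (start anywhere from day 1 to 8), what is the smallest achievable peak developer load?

Task 3@1: d1:5  d2:2  d3:1  d4:1  d5:3  d6:3  d7:3  d8:0  d9:0 → peak 5
Task 3@2: d1:4  d2:2  d3:2  d4:1  d5:3  d6:3  d7:3  d8:0  d9:0 → peak 4
Task 3@3: d1:4  d2:1  d3:2  d4:2  d5:3  d6:3  d7:3  d8:0  d9:0 → peak 4
Task 3@4: d1:4  d2:1  d3:1  d4:2  d5:4  d6:3  d7:3  d8:0  d9:0 → peak 4
Task 3@5: d1:4  d2:1  d3:1  d4:1  d5:4  d6:4  d7:3  d8:0  d9:0 → peak 4
Task 3@6: d1:4  d2:1  d3:1  d4:1  d5:3  d6:4  d7:4  d8:0  d9:0 → peak 4
Task 3@7: d1:4  d2:1  d3:1  d4:1  d5:3  d6:3  d7:4  d8:1  d9:0 → peak 4
Task 3@8: d1:4  d2:1  d3:1  d4:1  d5:3  d6:3  d7:3  d8:1  d9:1 → peak 4
Best is Task 3@2, peak 4.

4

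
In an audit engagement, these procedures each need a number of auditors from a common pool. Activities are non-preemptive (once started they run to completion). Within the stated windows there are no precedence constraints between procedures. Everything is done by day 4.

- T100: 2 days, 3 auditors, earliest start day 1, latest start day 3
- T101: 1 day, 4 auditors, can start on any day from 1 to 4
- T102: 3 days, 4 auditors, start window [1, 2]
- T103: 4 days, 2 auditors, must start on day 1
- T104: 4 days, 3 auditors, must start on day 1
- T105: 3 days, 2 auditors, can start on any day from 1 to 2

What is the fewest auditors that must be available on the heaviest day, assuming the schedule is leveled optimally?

Early-start (T100@1, T101@1, T102@1, T103@1, T104@1, T105@1) gives peak 18: d1:18  d2:14  d3:11  d4:5.
Shift T102→2.
Schedule T100@1, T101@1, T102@2, T103@1, T104@1, T105@1: d1:14  d2:14  d3:11  d4:9 — peak 14.

14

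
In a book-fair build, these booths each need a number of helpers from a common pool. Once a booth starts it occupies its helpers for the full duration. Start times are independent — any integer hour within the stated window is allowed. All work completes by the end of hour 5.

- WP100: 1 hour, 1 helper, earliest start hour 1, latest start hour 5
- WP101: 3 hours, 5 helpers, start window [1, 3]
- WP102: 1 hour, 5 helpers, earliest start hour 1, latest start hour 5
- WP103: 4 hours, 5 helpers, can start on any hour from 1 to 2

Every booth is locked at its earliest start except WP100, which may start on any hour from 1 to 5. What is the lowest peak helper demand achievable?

15

WP100@1: h1:16  h2:10  h3:10  h4:5  h5:0 → peak 16
WP100@2: h1:15  h2:11  h3:10  h4:5  h5:0 → peak 15
WP100@3: h1:15  h2:10  h3:11  h4:5  h5:0 → peak 15
WP100@4: h1:15  h2:10  h3:10  h4:6  h5:0 → peak 15
WP100@5: h1:15  h2:10  h3:10  h4:5  h5:1 → peak 15
Best is WP100@2, peak 15.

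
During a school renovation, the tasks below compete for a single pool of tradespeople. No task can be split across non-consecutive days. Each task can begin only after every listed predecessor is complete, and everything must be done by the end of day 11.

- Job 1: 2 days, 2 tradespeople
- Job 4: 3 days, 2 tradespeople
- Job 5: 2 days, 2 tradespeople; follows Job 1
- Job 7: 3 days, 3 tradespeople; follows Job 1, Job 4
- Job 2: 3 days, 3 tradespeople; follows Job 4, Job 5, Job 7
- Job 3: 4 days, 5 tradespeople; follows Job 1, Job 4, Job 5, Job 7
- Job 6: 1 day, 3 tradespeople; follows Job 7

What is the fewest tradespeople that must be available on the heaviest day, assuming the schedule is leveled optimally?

8

Early-start (Job 1@1, Job 4@1, Job 5@3, Job 7@4, Job 2@7, Job 3@7, Job 6@7) gives peak 11: d1:4  d2:4  d3:4  d4:5  d5:3  d6:3  d7:11  d8:8  d9:8  d10:5  d11:0.
Shift Job 6→10.
Schedule Job 1@1, Job 4@1, Job 5@3, Job 7@4, Job 2@7, Job 3@7, Job 6@10: d1:4  d2:4  d3:4  d4:5  d5:3  d6:3  d7:8  d8:8  d9:8  d10:8  d11:0 — peak 8.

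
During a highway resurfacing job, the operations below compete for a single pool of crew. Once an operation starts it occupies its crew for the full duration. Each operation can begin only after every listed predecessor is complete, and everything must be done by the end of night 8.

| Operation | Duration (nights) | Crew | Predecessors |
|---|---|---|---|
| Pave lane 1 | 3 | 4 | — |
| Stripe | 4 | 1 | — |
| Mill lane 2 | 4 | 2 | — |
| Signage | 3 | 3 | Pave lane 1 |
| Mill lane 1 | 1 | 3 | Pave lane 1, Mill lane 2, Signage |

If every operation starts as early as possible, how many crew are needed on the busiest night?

7

Early-start schedule: Pave lane 1@1, Stripe@1, Mill lane 2@1, Signage@4, Mill lane 1@7.
Load per night: night 1: 7, night 2: 7, night 3: 7, night 4: 6, night 5: 3, night 6: 3, night 7: 3, night 8: 0.
Peak is 7.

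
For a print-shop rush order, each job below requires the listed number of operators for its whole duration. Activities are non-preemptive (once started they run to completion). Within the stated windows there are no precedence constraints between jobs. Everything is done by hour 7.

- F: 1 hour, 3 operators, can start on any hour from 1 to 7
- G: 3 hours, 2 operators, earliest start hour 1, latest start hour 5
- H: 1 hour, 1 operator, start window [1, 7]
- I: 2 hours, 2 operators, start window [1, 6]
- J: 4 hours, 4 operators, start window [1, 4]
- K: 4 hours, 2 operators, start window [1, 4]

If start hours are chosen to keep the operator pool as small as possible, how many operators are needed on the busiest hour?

Early-start (F@1, G@1, H@1, I@1, J@1, K@1) gives peak 14: h1:14  h2:10  h3:8  h4:6  h5:0  h6:0  h7:0.
Shift I→2, J→4, K→2.
Schedule F@1, G@1, H@1, I@2, J@4, K@2: h1:6  h2:6  h3:6  h4:6  h5:6  h6:4  h7:4 — peak 6.
Total operator-hours = 38 over 7 hours ⇒ peak ≥ ⌈38/7⌉ = 6, so 6 is optimal.

6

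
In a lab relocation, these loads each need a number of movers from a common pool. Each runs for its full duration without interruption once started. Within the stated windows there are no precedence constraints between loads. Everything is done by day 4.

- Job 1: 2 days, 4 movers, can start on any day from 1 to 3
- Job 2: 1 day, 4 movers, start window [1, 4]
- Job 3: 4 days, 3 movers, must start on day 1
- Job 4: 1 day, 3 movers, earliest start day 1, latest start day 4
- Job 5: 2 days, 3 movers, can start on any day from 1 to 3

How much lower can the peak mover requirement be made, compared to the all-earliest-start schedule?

Early-start peak: d1:17  d2:10  d3:3  d4:3 ⇒ 17.
Leveled (Job 1@1, Job 2@3, Job 3@1, Job 4@1, Job 5@2): d1:10  d2:10  d3:10  d4:3 ⇒ 10.
Reduction 17 − 10 = 7.

7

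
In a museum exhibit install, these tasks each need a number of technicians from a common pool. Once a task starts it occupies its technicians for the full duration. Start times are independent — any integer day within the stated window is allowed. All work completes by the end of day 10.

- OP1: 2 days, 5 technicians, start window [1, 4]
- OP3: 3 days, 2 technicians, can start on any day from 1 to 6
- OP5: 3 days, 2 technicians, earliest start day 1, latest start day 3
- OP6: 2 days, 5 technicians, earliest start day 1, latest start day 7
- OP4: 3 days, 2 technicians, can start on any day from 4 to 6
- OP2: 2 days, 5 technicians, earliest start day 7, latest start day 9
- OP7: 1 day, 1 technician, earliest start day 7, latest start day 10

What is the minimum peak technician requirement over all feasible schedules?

Early-start (OP1@1, OP3@1, OP5@1, OP6@1, OP4@4, OP2@7, OP7@7) gives peak 14: d1:14  d2:14  d3:4  d4:2  d5:2  d6:2  d7:6  d8:5  d9:0  d10:0.
Shift OP3→3, OP5→3, OP6→7, OP2→9.
Schedule OP1@1, OP3@3, OP5@3, OP6@7, OP4@4, OP2@9, OP7@7: d1:5  d2:5  d3:4  d4:6  d5:6  d6:2  d7:6  d8:5  d9:5  d10:5 — peak 6.

6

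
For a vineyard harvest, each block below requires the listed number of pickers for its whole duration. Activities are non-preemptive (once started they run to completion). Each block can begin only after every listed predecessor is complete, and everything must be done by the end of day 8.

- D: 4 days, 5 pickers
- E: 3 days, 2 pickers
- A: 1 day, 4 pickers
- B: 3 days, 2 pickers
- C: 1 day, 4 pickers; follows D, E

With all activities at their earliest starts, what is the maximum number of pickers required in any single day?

Early-start schedule: D@1, E@1, A@1, B@1, C@5.
Load per day: day 1: 13, day 2: 9, day 3: 9, day 4: 5, day 5: 4, day 6: 0, day 7: 0, day 8: 0.
Peak is 13.

13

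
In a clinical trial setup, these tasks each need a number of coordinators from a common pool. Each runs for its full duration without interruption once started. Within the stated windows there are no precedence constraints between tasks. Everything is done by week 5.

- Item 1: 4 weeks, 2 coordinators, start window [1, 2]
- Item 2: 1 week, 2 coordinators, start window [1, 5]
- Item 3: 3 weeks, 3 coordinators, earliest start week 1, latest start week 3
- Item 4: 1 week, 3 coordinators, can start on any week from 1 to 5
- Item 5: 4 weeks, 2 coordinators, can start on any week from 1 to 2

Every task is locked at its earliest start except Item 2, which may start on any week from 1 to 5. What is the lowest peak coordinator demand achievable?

10

Item 2@1: w1:12  w2:7  w3:7  w4:4  w5:0 → peak 12
Item 2@2: w1:10  w2:9  w3:7  w4:4  w5:0 → peak 10
Item 2@3: w1:10  w2:7  w3:9  w4:4  w5:0 → peak 10
Item 2@4: w1:10  w2:7  w3:7  w4:6  w5:0 → peak 10
Item 2@5: w1:10  w2:7  w3:7  w4:4  w5:2 → peak 10
Best is Item 2@2, peak 10.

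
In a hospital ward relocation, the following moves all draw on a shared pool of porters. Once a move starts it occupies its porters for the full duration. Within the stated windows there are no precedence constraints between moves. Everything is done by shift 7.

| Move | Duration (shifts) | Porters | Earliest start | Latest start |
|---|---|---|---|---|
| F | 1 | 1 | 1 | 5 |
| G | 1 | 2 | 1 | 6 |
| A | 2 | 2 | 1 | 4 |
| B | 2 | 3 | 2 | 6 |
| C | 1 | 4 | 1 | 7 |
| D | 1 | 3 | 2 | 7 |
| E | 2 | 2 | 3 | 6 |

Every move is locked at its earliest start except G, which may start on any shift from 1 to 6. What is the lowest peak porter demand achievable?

8

G@1: s1:9  s2:8  s3:5  s4:2  s5:0  s6:0  s7:0 → peak 9
G@2: s1:7  s2:10  s3:5  s4:2  s5:0  s6:0  s7:0 → peak 10
G@3: s1:7  s2:8  s3:7  s4:2  s5:0  s6:0  s7:0 → peak 8
G@4: s1:7  s2:8  s3:5  s4:4  s5:0  s6:0  s7:0 → peak 8
G@5: s1:7  s2:8  s3:5  s4:2  s5:2  s6:0  s7:0 → peak 8
G@6: s1:7  s2:8  s3:5  s4:2  s5:0  s6:2  s7:0 → peak 8
Best is G@3, peak 8.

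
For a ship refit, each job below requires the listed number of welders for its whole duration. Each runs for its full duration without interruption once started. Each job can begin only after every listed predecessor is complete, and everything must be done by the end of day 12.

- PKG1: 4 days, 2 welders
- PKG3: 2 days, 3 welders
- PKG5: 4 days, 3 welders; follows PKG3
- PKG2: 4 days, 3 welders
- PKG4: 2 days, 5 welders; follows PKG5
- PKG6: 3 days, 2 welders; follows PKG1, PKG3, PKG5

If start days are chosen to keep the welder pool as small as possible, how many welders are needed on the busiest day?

Early-start (PKG1@1, PKG3@1, PKG5@3, PKG2@1, PKG4@7, PKG6@7) gives peak 8: d1:8  d2:8  d3:8  d4:8  d5:3  d6:3  d7:7  d8:7  d9:2  d10:0  d11:0  d12:0.
Shift PKG2→7, PKG4→11.
Schedule PKG1@1, PKG3@1, PKG5@3, PKG2@7, PKG4@11, PKG6@7: d1:5  d2:5  d3:5  d4:5  d5:3  d6:3  d7:5  d8:5  d9:5  d10:3  d11:5  d12:5 — peak 5.
Total welder-days = 54 over 12 days ⇒ peak ≥ ⌈54/12⌉ = 5, so 5 is optimal.

5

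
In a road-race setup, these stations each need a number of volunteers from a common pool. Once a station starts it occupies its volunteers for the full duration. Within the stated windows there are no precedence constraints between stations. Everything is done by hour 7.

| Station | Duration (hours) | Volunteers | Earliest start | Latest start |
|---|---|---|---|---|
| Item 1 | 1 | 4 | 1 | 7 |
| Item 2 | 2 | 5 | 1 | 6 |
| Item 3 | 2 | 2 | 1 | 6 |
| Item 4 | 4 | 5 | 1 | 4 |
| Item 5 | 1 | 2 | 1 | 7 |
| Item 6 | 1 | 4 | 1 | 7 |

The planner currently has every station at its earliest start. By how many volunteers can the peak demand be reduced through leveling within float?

Early-start peak: h1:22  h2:12  h3:5  h4:5  h5:0  h6:0  h7:0 ⇒ 22.
Leveled (Item 1@1, Item 2@2, Item 3@2, Item 4@4, Item 5@4, Item 6@1): h1:8  h2:7  h3:7  h4:7  h5:5  h6:5  h7:5 ⇒ 8.
Reduction 22 − 8 = 14.

14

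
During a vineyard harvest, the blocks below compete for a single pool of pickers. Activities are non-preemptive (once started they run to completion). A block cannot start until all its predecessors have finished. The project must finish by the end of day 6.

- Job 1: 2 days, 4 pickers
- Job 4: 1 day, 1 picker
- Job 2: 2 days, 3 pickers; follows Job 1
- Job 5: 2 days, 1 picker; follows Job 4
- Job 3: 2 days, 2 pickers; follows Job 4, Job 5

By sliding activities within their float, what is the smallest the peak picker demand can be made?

Schedule Job 1@1, Job 4@1, Job 2@3, Job 5@2, Job 3@4: d1:5  d2:5  d3:4  d4:5  d5:2  d6:0 — peak 5.
No arrangement of the 24 feasible schedules does better.

5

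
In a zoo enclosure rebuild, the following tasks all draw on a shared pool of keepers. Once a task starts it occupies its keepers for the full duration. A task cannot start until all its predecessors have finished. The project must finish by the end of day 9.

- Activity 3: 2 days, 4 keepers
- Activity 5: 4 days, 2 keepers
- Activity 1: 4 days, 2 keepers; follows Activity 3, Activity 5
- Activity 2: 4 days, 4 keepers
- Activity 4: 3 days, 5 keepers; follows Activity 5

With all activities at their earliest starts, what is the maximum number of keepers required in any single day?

Early-start schedule: Activity 3@1, Activity 5@1, Activity 1@5, Activity 2@1, Activity 4@5.
Load per day: day 1: 10, day 2: 10, day 3: 6, day 4: 6, day 5: 7, day 6: 7, day 7: 7, day 8: 2, day 9: 0.
Peak is 10.

10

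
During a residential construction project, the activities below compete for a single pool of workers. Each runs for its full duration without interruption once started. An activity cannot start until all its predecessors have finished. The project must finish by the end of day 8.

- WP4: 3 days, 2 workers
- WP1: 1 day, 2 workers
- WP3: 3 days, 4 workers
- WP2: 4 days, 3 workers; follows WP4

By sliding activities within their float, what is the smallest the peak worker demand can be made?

6

Early-start (WP4@1, WP1@1, WP3@1, WP2@4) gives peak 8: d1:8  d2:6  d3:6  d4:3  d5:3  d6:3  d7:3  d8:0.
Shift WP3→2, WP2→5.
Schedule WP4@1, WP1@1, WP3@2, WP2@5: d1:4  d2:6  d3:6  d4:4  d5:3  d6:3  d7:3  d8:3 — peak 6.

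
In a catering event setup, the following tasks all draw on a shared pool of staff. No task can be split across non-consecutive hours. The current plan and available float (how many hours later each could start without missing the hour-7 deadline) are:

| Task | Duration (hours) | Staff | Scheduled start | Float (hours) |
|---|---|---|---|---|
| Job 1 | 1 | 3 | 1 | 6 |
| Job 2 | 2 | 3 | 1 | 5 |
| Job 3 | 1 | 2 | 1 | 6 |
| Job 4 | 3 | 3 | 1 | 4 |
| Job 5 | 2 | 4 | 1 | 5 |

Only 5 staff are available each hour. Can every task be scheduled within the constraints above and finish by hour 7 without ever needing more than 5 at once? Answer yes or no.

The minimum achievable peak is 6; 5 < 6, so no feasible schedule stays within the cap.

no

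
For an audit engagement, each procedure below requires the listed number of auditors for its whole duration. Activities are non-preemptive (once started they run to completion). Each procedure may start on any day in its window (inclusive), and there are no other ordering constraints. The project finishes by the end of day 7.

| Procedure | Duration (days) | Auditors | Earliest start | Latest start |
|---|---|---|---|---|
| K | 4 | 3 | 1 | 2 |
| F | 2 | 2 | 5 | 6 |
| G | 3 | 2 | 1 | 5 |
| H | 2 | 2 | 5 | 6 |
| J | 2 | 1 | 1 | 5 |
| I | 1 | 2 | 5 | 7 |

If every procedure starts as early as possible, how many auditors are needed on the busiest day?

Early-start schedule: K@1, F@5, G@1, H@5, J@1, I@5.
Load per day: day 1: 6, day 2: 6, day 3: 5, day 4: 3, day 5: 6, day 6: 4, day 7: 0.
Peak is 6.

6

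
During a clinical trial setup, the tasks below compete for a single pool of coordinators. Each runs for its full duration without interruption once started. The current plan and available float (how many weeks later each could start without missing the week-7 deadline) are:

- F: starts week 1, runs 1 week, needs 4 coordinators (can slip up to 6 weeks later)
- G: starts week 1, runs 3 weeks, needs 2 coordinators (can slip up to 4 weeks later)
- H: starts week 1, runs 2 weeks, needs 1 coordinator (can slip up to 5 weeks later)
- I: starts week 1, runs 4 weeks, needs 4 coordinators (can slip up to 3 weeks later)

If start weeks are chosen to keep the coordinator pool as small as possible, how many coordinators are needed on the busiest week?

6

Early-start (F@1, G@1, H@1, I@1) gives peak 11: w1:11  w2:7  w3:6  w4:4  w5:0  w6:0  w7:0.
Shift H→2, I→4.
Schedule F@1, G@1, H@2, I@4: w1:6  w2:3  w3:3  w4:4  w5:4  w6:4  w7:4 — peak 6.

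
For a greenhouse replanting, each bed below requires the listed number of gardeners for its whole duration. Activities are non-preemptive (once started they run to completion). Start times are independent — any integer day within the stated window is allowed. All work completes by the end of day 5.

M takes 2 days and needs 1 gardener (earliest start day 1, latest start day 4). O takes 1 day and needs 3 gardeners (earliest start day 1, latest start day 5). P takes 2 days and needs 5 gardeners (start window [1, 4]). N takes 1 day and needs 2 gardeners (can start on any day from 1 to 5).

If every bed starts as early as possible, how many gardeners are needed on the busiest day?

Early-start schedule: M@1, O@1, P@1, N@1.
Load per day: day 1: 11, day 2: 6, day 3: 0, day 4: 0, day 5: 0.
Peak is 11.

11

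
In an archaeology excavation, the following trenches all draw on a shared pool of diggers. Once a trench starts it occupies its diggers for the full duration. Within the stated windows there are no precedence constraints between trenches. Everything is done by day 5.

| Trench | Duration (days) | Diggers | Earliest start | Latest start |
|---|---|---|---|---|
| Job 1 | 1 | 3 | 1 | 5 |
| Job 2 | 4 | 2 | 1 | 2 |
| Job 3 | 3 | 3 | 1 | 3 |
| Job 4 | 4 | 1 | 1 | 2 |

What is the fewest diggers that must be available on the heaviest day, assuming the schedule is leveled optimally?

6

Early-start (Job 1@1, Job 2@1, Job 3@1, Job 4@1) gives peak 9: d1:9  d2:6  d3:6  d4:3  d5:0.
Shift Job 3→2.
Schedule Job 1@1, Job 2@1, Job 3@2, Job 4@1: d1:6  d2:6  d3:6  d4:6  d5:0 — peak 6.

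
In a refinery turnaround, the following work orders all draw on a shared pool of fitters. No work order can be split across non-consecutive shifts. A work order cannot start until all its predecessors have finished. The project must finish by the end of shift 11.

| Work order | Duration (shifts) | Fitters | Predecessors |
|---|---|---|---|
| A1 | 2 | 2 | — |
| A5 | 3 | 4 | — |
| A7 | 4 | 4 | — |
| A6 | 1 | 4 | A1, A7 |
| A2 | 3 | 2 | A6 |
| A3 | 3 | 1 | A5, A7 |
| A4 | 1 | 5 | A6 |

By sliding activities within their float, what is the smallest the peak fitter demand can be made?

Early-start (A1@1, A5@1, A7@1, A6@5, A2@6, A3@5, A4@6) gives peak 10: s1:10  s2:10  s3:8  s4:4  s5:5  s6:8  s7:3  s8:2  s9:0  s10:0  s11:0.
Shift A5→6, A3→9, A4→9.
Schedule A1@1, A5@6, A7@1, A6@5, A2@6, A3@9, A4@9: s1:6  s2:6  s3:4  s4:4  s5:4  s6:6  s7:6  s8:6  s9:6  s10:1  s11:1 — peak 6.

6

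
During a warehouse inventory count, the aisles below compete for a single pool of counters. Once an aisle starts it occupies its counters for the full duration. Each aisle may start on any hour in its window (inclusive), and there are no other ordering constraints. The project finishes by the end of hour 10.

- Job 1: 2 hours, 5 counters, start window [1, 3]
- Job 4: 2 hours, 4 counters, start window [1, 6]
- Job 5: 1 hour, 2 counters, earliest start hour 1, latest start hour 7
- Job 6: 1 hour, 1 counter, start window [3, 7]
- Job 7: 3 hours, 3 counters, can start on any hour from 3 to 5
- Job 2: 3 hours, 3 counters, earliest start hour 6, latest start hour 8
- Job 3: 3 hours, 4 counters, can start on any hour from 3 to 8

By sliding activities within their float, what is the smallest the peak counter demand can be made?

7

Early-start (Job 1@1, Job 4@1, Job 5@1, Job 6@3, Job 7@3, Job 2@6, Job 3@3) gives peak 11: h1:11  h2:9  h3:8  h4:7  h5:7  h6:3  h7:3  h8:3  h9:0  h10:0.
Shift Job 4→3, Job 7→4, Job 3→7.
Schedule Job 1@1, Job 4@3, Job 5@1, Job 6@3, Job 7@4, Job 2@6, Job 3@7: h1:7  h2:5  h3:5  h4:7  h5:3  h6:6  h7:7  h8:7  h9:4  h10:0 — peak 7.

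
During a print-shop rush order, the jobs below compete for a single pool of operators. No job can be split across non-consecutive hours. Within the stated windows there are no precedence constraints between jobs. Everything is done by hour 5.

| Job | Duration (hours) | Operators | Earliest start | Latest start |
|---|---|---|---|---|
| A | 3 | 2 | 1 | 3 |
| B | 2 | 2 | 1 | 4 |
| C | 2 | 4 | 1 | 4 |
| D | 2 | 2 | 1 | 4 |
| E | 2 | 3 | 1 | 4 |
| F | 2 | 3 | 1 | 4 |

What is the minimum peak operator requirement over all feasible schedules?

8

Early-start (A@1, B@1, C@1, D@1, E@1, F@1) gives peak 16: h1:16  h2:16  h3:2  h4:0  h5:0.
Shift D→3, E→3, F→4.
Schedule A@1, B@1, C@1, D@3, E@3, F@4: h1:8  h2:8  h3:7  h4:8  h5:3 — peak 8.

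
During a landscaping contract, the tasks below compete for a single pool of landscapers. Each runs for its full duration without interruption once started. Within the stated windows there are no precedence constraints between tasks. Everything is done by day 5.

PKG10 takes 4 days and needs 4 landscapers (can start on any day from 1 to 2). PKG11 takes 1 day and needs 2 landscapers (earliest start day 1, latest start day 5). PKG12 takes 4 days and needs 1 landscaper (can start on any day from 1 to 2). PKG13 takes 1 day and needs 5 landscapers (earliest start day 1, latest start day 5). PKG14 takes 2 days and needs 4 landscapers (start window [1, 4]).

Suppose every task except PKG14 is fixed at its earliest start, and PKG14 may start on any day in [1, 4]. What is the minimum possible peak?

12

PKG14@1: d1:16  d2:9  d3:5  d4:5  d5:0 → peak 16
PKG14@2: d1:12  d2:9  d3:9  d4:5  d5:0 → peak 12
PKG14@3: d1:12  d2:5  d3:9  d4:9  d5:0 → peak 12
PKG14@4: d1:12  d2:5  d3:5  d4:9  d5:4 → peak 12
Best is PKG14@2, peak 12.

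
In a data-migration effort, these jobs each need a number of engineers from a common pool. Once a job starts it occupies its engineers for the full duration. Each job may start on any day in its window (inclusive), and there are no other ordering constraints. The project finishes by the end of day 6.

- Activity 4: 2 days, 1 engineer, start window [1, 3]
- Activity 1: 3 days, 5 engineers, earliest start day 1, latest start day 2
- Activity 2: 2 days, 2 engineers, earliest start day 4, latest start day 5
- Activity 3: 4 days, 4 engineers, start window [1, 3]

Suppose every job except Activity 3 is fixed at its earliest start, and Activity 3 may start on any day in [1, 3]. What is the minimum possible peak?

9

Activity 3@1: d1:10  d2:10  d3:9  d4:6  d5:2  d6:0 → peak 10
Activity 3@2: d1:6  d2:10  d3:9  d4:6  d5:6  d6:0 → peak 10
Activity 3@3: d1:6  d2:6  d3:9  d4:6  d5:6  d6:4 → peak 9
Best is Activity 3@3, peak 9.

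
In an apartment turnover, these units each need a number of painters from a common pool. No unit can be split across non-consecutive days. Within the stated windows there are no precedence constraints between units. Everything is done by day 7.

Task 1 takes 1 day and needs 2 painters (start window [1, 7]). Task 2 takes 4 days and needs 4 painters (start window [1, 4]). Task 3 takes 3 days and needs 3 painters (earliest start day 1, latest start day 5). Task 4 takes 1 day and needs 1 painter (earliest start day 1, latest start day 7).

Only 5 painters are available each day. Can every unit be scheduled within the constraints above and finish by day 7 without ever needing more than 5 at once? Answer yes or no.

yes

Schedule Task 1@1, Task 2@4, Task 3@1, Task 4@2: d1:5  d2:4  d3:3  d4:4  d5:4  d6:4  d7:4 — peak 5 ≤ 5.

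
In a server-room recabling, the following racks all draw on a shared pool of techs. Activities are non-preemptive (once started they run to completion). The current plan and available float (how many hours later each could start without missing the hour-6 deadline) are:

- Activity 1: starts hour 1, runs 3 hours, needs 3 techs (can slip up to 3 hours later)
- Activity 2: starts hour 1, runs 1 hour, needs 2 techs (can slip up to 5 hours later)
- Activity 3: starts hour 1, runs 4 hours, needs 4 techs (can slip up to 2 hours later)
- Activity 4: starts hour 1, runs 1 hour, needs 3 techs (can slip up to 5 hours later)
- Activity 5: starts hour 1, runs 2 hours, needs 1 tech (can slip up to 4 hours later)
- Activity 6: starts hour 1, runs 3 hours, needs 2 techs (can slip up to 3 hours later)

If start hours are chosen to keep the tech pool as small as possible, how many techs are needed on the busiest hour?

Early-start (Activity 1@1, Activity 2@1, Activity 3@1, Activity 4@1, Activity 5@1, Activity 6@1) gives peak 15: h1:15  h2:10  h3:9  h4:4  h5:0  h6:0.
Shift Activity 3→2, Activity 4→6, Activity 5→4, Activity 6→4.
Schedule Activity 1@1, Activity 2@1, Activity 3@2, Activity 4@6, Activity 5@4, Activity 6@4: h1:5  h2:7  h3:7  h4:7  h5:7  h6:5 — peak 7.
Total tech-hours = 38 over 6 hours ⇒ peak ≥ ⌈38/6⌉ = 7, so 7 is optimal.

7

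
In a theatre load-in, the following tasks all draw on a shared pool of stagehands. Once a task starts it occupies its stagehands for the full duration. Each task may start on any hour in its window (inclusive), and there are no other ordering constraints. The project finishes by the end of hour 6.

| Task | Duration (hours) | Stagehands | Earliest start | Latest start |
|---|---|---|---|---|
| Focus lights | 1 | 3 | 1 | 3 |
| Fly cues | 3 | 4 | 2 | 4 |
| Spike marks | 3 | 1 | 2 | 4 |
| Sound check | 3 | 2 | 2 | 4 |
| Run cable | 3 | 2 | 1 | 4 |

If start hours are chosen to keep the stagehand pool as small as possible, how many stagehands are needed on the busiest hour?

Early-start (Focus lights@1, Fly cues@2, Spike marks@2, Sound check@2, Run cable@1) gives peak 9: h1:5  h2:9  h3:9  h4:7  h5:0  h6:0.
Shift Sound check→4.
Schedule Focus lights@1, Fly cues@2, Spike marks@2, Sound check@4, Run cable@1: h1:5  h2:7  h3:7  h4:7  h5:2  h6:2 — peak 7.

7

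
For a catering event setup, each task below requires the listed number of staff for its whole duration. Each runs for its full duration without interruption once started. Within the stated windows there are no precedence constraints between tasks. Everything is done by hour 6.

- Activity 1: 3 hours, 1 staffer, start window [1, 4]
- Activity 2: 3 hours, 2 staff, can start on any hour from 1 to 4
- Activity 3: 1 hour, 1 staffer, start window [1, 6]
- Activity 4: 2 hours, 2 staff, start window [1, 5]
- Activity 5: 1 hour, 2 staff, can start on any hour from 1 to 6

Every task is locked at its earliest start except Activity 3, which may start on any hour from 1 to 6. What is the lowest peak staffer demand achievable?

Activity 3@1: h1:8  h2:5  h3:3  h4:0  h5:0  h6:0 → peak 8
Activity 3@2: h1:7  h2:6  h3:3  h4:0  h5:0  h6:0 → peak 7
Activity 3@3: h1:7  h2:5  h3:4  h4:0  h5:0  h6:0 → peak 7
Activity 3@4: h1:7  h2:5  h3:3  h4:1  h5:0  h6:0 → peak 7
Activity 3@5: h1:7  h2:5  h3:3  h4:0  h5:1  h6:0 → peak 7
Activity 3@6: h1:7  h2:5  h3:3  h4:0  h5:0  h6:1 → peak 7
Best is Activity 3@2, peak 7.

7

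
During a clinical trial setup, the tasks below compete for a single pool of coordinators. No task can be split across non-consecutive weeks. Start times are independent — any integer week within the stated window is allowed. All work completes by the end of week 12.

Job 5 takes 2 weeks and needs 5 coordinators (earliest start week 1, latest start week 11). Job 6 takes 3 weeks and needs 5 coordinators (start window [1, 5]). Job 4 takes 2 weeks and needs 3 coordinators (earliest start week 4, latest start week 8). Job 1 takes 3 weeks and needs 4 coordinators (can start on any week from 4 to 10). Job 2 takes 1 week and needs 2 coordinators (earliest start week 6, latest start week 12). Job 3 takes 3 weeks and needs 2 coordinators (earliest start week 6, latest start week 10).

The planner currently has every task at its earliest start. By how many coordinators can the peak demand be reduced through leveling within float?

5

Early-start peak: w1:10  w2:10  w3:5  w4:7  w5:7  w6:8  w7:2  w8:2  w9:0  w10:0  w11:0  w12:0 ⇒ 10.
Leveled (Job 5@1, Job 6@3, Job 4@6, Job 1@9, Job 2@8, Job 3@6): w1:5  w2:5  w3:5  w4:5  w5:5  w6:5  w7:5  w8:4  w9:4  w10:4  w11:4  w12:0 ⇒ 5.
Reduction 10 − 5 = 5.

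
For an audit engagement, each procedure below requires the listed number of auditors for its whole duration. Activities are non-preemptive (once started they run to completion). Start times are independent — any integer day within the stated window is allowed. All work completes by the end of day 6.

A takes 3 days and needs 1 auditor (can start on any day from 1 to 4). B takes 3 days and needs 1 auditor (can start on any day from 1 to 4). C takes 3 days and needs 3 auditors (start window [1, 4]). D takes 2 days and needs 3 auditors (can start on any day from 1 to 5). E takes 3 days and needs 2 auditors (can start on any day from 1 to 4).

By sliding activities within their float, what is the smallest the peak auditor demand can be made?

Early-start (A@1, B@1, C@1, D@1, E@1) gives peak 10: d1:10  d2:10  d3:7  d4:0  d5:0  d6:0.
Shift D→4, E→4.
Schedule A@1, B@1, C@1, D@4, E@4: d1:5  d2:5  d3:5  d4:5  d5:5  d6:2 — peak 5.
Total auditor-days = 27 over 6 days ⇒ peak ≥ ⌈27/6⌉ = 5, so 5 is optimal.

5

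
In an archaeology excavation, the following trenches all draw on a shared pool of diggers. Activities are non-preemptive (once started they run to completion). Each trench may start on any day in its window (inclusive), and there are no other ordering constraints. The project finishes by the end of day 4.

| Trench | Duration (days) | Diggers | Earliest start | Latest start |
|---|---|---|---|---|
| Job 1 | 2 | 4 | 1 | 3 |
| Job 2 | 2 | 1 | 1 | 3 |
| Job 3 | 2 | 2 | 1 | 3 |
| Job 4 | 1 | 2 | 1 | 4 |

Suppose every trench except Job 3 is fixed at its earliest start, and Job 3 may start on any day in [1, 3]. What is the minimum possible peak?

Job 3@1: d1:9  d2:7  d3:0  d4:0 → peak 9
Job 3@2: d1:7  d2:7  d3:2  d4:0 → peak 7
Job 3@3: d1:7  d2:5  d3:2  d4:2 → peak 7
Best is Job 3@2, peak 7.

7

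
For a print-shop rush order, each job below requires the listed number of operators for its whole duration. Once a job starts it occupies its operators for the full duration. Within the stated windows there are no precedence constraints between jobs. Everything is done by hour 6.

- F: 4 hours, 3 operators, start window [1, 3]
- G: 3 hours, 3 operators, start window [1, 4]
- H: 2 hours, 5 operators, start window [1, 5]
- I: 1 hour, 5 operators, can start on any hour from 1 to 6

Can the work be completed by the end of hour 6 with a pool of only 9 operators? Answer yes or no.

yes

Schedule F@1, G@1, H@4, I@6: h1:6  h2:6  h3:6  h4:8  h5:5  h6:5 — peak 8 ≤ 9.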